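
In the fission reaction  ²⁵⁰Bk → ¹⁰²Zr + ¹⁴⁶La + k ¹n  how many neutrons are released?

2

Conserve mass number: 250 = 102 + 146 + k, so k = 250 − 248 = 2.
Check atomic number: 97 = 40 + 57 + 0 = 97. ✓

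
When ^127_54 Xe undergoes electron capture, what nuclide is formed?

I-127

Electron capture: mass number changes by +0, atomic number by -1.
A: 127 = 127; Z: 54 − 1 = 53.
Z = 53 is iodine, so the daughter is ^127_53 I.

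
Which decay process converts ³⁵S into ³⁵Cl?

beta-minus decay

ΔA = 35 − 35 = 0; ΔZ = 17 − 16 = +1.
A is unchanged and Z rises by 1 — a neutron has become a proton (β⁻ decay).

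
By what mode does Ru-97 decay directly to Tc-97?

ΔA = 97 − 97 = 0; ΔZ = 43 − 44 = -1.
A is unchanged and Z drops by 1 — a proton has become a neutron (β⁺ emission or electron capture).

beta-plus decay or electron capture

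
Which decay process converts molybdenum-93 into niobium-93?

beta-plus decay or electron capture

ΔA = 93 − 93 = 0; ΔZ = 41 − 42 = -1.
A is unchanged and Z drops by 1 — a proton has become a neutron (β⁺ emission or electron capture).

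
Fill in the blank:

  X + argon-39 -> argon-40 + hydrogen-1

deuteron

Conserve mass number: A + 39 = 40 + 1, so A = 2.
Conserve atomic number: Z + 18 = 18 + 1, so Z = 1.
A = 2 and Z = 1 is hydrogen-2 — a deuteron.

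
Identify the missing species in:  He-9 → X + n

Conserve mass number: 9 = A + 1, so A = 8.
Conserve atomic number: 2 = Z + 0, so Z = 2.
Z = 2 is helium, so the species is He-8.

He-8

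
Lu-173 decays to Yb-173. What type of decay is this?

ΔA = 173 − 173 = 0; ΔZ = 70 − 71 = -1.
A is unchanged and Z drops by 1 — a proton has become a neutron (β⁺ emission or electron capture).

beta-plus decay or electron capture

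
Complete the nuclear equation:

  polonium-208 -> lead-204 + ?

alpha particle

Conserve mass number: 208 = 204 + A, so A = 4.
Conserve atomic number: 84 = 82 + Z, so Z = 2.
A = 4 and Z = 2 is helium-4 — an alpha particle.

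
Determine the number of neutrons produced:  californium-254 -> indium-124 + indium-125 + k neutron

Conserve mass number: 254 = 124 + 125 + k, so k = 254 − 249 = 5.
Check atomic number: 98 = 49 + 49 + 0 = 98. ✓

5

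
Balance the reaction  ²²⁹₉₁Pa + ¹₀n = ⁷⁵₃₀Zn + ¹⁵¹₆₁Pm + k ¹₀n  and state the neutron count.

4

Conserve mass number: 230 = 75 + 151 + k, so k = 230 − 226 = 4.
Check atomic number: 91 = 30 + 61 + 0 = 91. ✓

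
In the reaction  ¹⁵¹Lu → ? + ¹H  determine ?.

Conserve mass number: 151 = A + 1, so A = 150.
Conserve atomic number: 71 = Z + 1, so Z = 70.
Z = 70 is ytterbium, so the species is ¹⁵⁰Yb.

Yb-150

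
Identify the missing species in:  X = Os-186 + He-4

Pt-190

Conserve mass number: A = 186 + 4, so A = 190.
Conserve atomic number: Z = 76 + 2, so Z = 78.
Z = 78 is platinum, so the species is Pt-190.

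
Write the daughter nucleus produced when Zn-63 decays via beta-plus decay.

Cu-63

Beta-plus decay: mass number changes by +0, atomic number by -1.
A: 63 = 63; Z: 30 − 1 = 29.
Z = 29 is copper, so the daughter is Cu-63.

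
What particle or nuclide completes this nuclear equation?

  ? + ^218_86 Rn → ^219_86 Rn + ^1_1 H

Conserve mass number: A + 218 = 219 + 1, so A = 2.
Conserve atomic number: Z + 86 = 86 + 1, so Z = 1.
A = 2 and Z = 1 is ^2_1 H — a deuteron.

deuteron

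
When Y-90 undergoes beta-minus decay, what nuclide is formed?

Zr-90

Beta-minus decay: mass number changes by +0, atomic number by +1.
A: 90 = 90; Z: 39 + 1 = 40.
Z = 40 is zirconium, so the daughter is Zr-90.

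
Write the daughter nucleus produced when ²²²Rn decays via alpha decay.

Alpha decay: mass number changes by -4, atomic number by -2.
A: 222 − 4 = 218; Z: 86 − 2 = 84.
Z = 84 is polonium, so the daughter is ²¹⁸Po.

Po-218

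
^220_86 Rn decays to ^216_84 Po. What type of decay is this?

alpha decay

ΔA = 216 − 220 = -4; ΔZ = 84 − 86 = -2.
A drops by 4 and Z drops by 2 — the signature of alpha emission.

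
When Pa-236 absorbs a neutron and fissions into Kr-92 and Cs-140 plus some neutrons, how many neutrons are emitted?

Conserve mass number: 237 = 92 + 140 + k, so k = 237 − 232 = 5.
Check atomic number: 91 = 36 + 55 + 0 = 91. ✓

5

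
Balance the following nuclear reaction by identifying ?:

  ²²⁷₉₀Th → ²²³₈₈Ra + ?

Conserve mass number: 227 = 223 + A, so A = 4.
Conserve atomic number: 90 = 88 + Z, so Z = 2.
A = 4 and Z = 2 is ⁴₂He — an alpha particle.

alpha particle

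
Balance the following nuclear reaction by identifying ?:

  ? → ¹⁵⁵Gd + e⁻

Conserve mass number: A = 155 + 0, so A = 155.
Conserve atomic number: Z = 64 − 1, so Z = 63.
Z = 63 is europium, so the species is ¹⁵⁵Eu.

Eu-155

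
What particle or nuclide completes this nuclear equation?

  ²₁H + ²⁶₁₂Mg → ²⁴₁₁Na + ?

Conserve mass number: 2 + 26 = 24 + A, so A = 4.
Conserve atomic number: 1 + 12 = 11 + Z, so Z = 2.
A = 4 and Z = 2 is ⁴₂He — an alpha particle.

alpha particle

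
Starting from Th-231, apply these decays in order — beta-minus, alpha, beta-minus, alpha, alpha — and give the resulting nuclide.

Rn-219

Start: (A, Z) = (231, 90).
After β⁻: (231, 91).
After α: (227, 89).
After β⁻: (227, 90).
After α: (223, 88).
After α: (219, 86).
Z = 86 is radon.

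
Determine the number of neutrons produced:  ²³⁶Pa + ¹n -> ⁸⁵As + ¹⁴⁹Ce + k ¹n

3

Conserve mass number: 237 = 85 + 149 + k, so k = 237 − 234 = 3.
Check atomic number: 91 = 33 + 58 + 0 = 91. ✓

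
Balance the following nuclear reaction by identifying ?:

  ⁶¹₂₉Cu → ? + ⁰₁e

Ni-61

Conserve mass number: 61 = A + 0, so A = 61.
Conserve atomic number: 29 = Z + 1, so Z = 28.
Z = 28 is nickel, so the species is ⁶¹₂₈Ni.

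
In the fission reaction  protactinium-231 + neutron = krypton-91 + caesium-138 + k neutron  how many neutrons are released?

3

Conserve mass number: 232 = 91 + 138 + k, so k = 232 − 229 = 3.
Check atomic number: 91 = 36 + 55 + 0 = 91. ✓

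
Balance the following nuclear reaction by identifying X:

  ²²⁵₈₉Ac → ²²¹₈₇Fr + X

Conserve mass number: 225 = 221 + A, so A = 4.
Conserve atomic number: 89 = 87 + Z, so Z = 2.
A = 4 and Z = 2 is ⁴₂He — an alpha particle.

alpha particle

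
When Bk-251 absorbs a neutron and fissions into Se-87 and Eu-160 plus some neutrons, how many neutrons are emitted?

Conserve mass number: 252 = 87 + 160 + k, so k = 252 − 247 = 5.
Check atomic number: 97 = 34 + 63 + 0 = 97. ✓

5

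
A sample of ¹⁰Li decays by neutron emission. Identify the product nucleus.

Li-9

Neutron emission: mass number changes by -1, atomic number by +0.
A: 10 − 1 = 9; Z: 3 = 3.
Z = 3 is lithium, so the daughter is ⁹Li.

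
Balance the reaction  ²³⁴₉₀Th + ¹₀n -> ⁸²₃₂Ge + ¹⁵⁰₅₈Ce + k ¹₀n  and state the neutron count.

3

Conserve mass number: 235 = 82 + 150 + k, so k = 235 − 232 = 3.
Check atomic number: 90 = 32 + 58 + 0 = 90. ✓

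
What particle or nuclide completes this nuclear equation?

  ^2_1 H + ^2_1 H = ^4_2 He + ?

Conserve mass number: 2 + 2 = 4 + A, so A = 0.
Conserve atomic number: 1 + 1 = 2 + Z, so Z = 0.
A = 0 and Z = 0 is ^0_0 γ — a gamma ray.

gamma ray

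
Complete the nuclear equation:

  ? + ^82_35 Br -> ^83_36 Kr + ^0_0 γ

Conserve mass number: A + 82 = 83 + 0, so A = 1.
Conserve atomic number: Z + 35 = 36 + 0, so Z = 1.
A = 1 and Z = 1 is ^1_1 H — a proton.

proton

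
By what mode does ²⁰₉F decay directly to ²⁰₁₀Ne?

beta-minus decay

ΔA = 20 − 20 = 0; ΔZ = 10 − 9 = +1.
A is unchanged and Z rises by 1 — a neutron has become a proton (β⁻ decay).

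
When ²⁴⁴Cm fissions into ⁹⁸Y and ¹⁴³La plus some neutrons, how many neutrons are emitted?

3

Conserve mass number: 244 = 98 + 143 + k, so k = 244 − 241 = 3.
Check atomic number: 96 = 39 + 57 + 0 = 96. ✓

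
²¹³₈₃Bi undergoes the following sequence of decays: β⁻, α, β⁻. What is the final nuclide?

Bi-209

Start: (A, Z) = (213, 83).
After β⁻: (213, 84).
After α: (209, 82).
After β⁻: (209, 83).
Z = 83 is bismuth.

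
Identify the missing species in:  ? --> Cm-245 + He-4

Conserve mass number: A = 245 + 4, so A = 249.
Conserve atomic number: Z = 96 + 2, so Z = 98.
Z = 98 is californium, so the species is Cf-249.

Cf-249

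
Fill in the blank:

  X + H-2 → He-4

deuteron

Conserve mass number: A + 2 = 4, so A = 2.
Conserve atomic number: Z + 1 = 2, so Z = 1.
A = 2 and Z = 1 is H-2 — a deuteron.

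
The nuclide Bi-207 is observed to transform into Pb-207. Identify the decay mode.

beta-plus decay or electron capture

ΔA = 207 − 207 = 0; ΔZ = 82 − 83 = -1.
A is unchanged and Z drops by 1 — a proton has become a neutron (β⁺ emission or electron capture).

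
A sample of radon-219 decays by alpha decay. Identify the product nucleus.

Po-215

Alpha decay: mass number changes by -4, atomic number by -2.
A: 219 − 4 = 215; Z: 86 − 2 = 84.
Z = 84 is polonium, so the daughter is polonium-215.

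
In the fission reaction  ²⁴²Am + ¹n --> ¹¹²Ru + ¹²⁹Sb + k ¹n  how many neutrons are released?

Conserve mass number: 243 = 112 + 129 + k, so k = 243 − 241 = 2.
Check atomic number: 95 = 44 + 51 + 0 = 95. ✓

2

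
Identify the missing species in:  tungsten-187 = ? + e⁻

Conserve mass number: 187 = A + 0, so A = 187.
Conserve atomic number: 74 = Z − 1, so Z = 75.
Z = 75 is rhenium, so the species is rhenium-187.

Re-187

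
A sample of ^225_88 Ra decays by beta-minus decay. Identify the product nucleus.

Ac-225

Beta-minus decay: mass number changes by +0, atomic number by +1.
A: 225 = 225; Z: 88 + 1 = 89.
Z = 89 is actinium, so the daughter is ^225_89 Ac.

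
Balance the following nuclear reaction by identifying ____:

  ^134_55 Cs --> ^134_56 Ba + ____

beta-minus particle

Conserve mass number: 134 = 134 + A, so A = 0.
Conserve atomic number: 55 = 56 + Z, so Z = -1.
A = 0 and Z = -1 is ^0_-1 e — a beta-minus particle.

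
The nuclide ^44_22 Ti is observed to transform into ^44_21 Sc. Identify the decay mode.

beta-plus decay or electron capture

ΔA = 44 − 44 = 0; ΔZ = 21 − 22 = -1.
A is unchanged and Z drops by 1 — a proton has become a neutron (β⁺ emission or electron capture).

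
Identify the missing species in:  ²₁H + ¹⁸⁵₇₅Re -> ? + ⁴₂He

Conserve mass number: 2 + 185 = A + 4, so A = 183.
Conserve atomic number: 1 + 75 = Z + 2, so Z = 74.
Z = 74 is tungsten, so the species is ¹⁸³₇₄W.

W-183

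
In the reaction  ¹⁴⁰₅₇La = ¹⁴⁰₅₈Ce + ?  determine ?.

Conserve mass number: 140 = 140 + A, so A = 0.
Conserve atomic number: 57 = 58 + Z, so Z = -1.
A = 0 and Z = -1 is ⁰₋₁e — a beta-minus particle.

beta-minus particle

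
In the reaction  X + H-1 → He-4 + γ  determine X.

triton

Conserve mass number: A + 1 = 4 + 0, so A = 3.
Conserve atomic number: Z + 1 = 2 + 0, so Z = 1.
A = 3 and Z = 1 is H-3 — a triton.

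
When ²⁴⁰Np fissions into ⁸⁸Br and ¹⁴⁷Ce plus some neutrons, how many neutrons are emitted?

5

Conserve mass number: 240 = 88 + 147 + k, so k = 240 − 235 = 5.
Check atomic number: 93 = 35 + 58 + 0 = 93. ✓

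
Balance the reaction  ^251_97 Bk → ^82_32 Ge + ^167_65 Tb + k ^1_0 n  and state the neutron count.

Conserve mass number: 251 = 82 + 167 + k, so k = 251 − 249 = 2.
Check atomic number: 97 = 32 + 65 + 0 = 97. ✓

2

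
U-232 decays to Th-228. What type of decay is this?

alpha decay

ΔA = 228 − 232 = -4; ΔZ = 90 − 92 = -2.
A drops by 4 and Z drops by 2 — the signature of alpha emission.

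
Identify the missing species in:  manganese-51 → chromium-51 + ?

Conserve mass number: 51 = 51 + A, so A = 0.
Conserve atomic number: 25 = 24 + Z, so Z = 1.
A = 0 and Z = 1 is e⁺ — a positron.

positron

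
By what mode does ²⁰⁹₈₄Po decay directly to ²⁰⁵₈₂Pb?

ΔA = 205 − 209 = -4; ΔZ = 82 − 84 = -2.
A drops by 4 and Z drops by 2 — the signature of alpha emission.

alpha decay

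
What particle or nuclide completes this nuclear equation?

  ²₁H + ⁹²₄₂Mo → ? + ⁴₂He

Conserve mass number: 2 + 92 = A + 4, so A = 90.
Conserve atomic number: 1 + 42 = Z + 2, so Z = 41.
Z = 41 is niobium, so the species is ⁹⁰₄₁Nb.

Nb-90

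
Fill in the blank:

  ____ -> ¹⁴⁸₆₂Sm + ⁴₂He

Conserve mass number: A = 148 + 4, so A = 152.
Conserve atomic number: Z = 62 + 2, so Z = 64.
Z = 64 is gadolinium, so the species is ¹⁵²₆₄Gd.

Gd-152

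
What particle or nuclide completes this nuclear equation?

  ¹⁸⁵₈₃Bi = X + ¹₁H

Conserve mass number: 185 = A + 1, so A = 184.
Conserve atomic number: 83 = Z + 1, so Z = 82.
Z = 82 is lead, so the species is ¹⁸⁴₈₂Pb.

Pb-184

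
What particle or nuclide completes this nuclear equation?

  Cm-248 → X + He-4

Pu-244

Conserve mass number: 248 = A + 4, so A = 244.
Conserve atomic number: 96 = Z + 2, so Z = 94.
Z = 94 is plutonium, so the species is Pu-244.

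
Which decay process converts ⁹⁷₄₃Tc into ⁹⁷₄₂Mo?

ΔA = 97 − 97 = 0; ΔZ = 42 − 43 = -1.
A is unchanged and Z drops by 1 — a proton has become a neutron (β⁺ emission or electron capture).

beta-plus decay or electron capture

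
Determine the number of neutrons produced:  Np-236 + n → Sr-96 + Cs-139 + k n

Conserve mass number: 237 = 96 + 139 + k, so k = 237 − 235 = 2.
Check atomic number: 93 = 38 + 55 + 0 = 93. ✓

2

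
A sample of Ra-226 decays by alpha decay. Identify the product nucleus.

Alpha decay: mass number changes by -4, atomic number by -2.
A: 226 − 4 = 222; Z: 88 − 2 = 86.
Z = 86 is radon, so the daughter is Rn-222.

Rn-222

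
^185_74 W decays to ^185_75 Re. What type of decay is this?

ΔA = 185 − 185 = 0; ΔZ = 75 − 74 = +1.
A is unchanged and Z rises by 1 — a neutron has become a proton (β⁻ decay).

beta-minus decay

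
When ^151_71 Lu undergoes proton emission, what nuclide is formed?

Proton emission: mass number changes by -1, atomic number by -1.
A: 151 − 1 = 150; Z: 71 − 1 = 70.
Z = 70 is ytterbium, so the daughter is ^150_70 Yb.

Yb-150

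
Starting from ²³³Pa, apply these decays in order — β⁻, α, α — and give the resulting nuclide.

Start: (A, Z) = (233, 91).
After β⁻: (233, 92).
After α: (229, 90).
After α: (225, 88).
Z = 88 is radium.

Ra-225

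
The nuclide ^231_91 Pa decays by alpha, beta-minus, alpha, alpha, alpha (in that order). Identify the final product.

Start: (A, Z) = (231, 91).
After α: (227, 89).
After β⁻: (227, 90).
After α: (223, 88).
After α: (219, 86).
After α: (215, 84).
Z = 84 is polonium.

Po-215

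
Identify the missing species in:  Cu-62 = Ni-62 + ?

positron

Conserve mass number: 62 = 62 + A, so A = 0.
Conserve atomic number: 29 = 28 + Z, so Z = 1.
A = 0 and Z = 1 is e⁺ — a positron.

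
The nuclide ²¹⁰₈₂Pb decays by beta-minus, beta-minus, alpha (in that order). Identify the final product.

Pb-206

Start: (A, Z) = (210, 82).
After β⁻: (210, 83).
After β⁻: (210, 84).
After α: (206, 82).
Z = 82 is lead.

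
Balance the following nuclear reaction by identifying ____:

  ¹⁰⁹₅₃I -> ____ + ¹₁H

Conserve mass number: 109 = A + 1, so A = 108.
Conserve atomic number: 53 = Z + 1, so Z = 52.
Z = 52 is tellurium, so the species is ¹⁰⁸₅₂Te.

Te-108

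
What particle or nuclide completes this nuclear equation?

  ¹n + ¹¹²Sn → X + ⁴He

Conserve mass number: 1 + 112 = A + 4, so A = 109.
Conserve atomic number: 0 + 50 = Z + 2, so Z = 48.
Z = 48 is cadmium, so the species is ¹⁰⁹Cd.

Cd-109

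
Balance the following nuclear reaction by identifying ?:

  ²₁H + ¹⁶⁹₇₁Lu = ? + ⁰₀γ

Hf-171

Conserve mass number: 2 + 169 = A + 0, so A = 171.
Conserve atomic number: 1 + 71 = Z + 0, so Z = 72.
Z = 72 is hafnium, so the species is ¹⁷¹₇₂Hf.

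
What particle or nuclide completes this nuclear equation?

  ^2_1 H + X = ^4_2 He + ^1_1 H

He-3

Conserve mass number: 2 + A = 4 + 1, so A = 3.
Conserve atomic number: 1 + Z = 2 + 1, so Z = 2.
Z = 2 is helium, so the species is ^3_2 He.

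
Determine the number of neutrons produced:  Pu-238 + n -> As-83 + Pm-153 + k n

3

Conserve mass number: 239 = 83 + 153 + k, so k = 239 − 236 = 3.
Check atomic number: 94 = 33 + 61 + 0 = 94. ✓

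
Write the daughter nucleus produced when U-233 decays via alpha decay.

Alpha decay: mass number changes by -4, atomic number by -2.
A: 233 − 4 = 229; Z: 92 − 2 = 90.
Z = 90 is thorium, so the daughter is Th-229.

Th-229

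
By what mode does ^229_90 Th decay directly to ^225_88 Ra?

ΔA = 225 − 229 = -4; ΔZ = 88 − 90 = -2.
A drops by 4 and Z drops by 2 — the signature of alpha emission.

alpha decay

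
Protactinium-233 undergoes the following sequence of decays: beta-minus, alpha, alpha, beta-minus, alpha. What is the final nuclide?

Start: (A, Z) = (233, 91).
After β⁻: (233, 92).
After α: (229, 90).
After α: (225, 88).
After β⁻: (225, 89).
After α: (221, 87).
Z = 87 is francium.

Fr-221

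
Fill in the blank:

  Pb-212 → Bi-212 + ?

beta-minus particle

Conserve mass number: 212 = 212 + A, so A = 0.
Conserve atomic number: 82 = 83 + Z, so Z = -1.
A = 0 and Z = -1 is e⁻ — a beta-minus particle.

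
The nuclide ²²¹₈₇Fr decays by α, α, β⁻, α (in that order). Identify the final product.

Pb-209

Start: (A, Z) = (221, 87).
After α: (217, 85).
After α: (213, 83).
After β⁻: (213, 84).
After α: (209, 82).
Z = 82 is lead.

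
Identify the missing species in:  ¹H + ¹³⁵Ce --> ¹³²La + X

alpha particle

Conserve mass number: 1 + 135 = 132 + A, so A = 4.
Conserve atomic number: 1 + 58 = 57 + Z, so Z = 2.
A = 4 and Z = 2 is ⁴He — an alpha particle.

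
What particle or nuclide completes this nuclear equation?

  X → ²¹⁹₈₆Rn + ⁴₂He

Ra-223

Conserve mass number: A = 219 + 4, so A = 223.
Conserve atomic number: Z = 86 + 2, so Z = 88.
Z = 88 is radium, so the species is ²²³₈₈Ra.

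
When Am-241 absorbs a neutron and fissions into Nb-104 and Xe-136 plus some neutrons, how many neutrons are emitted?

2

Conserve mass number: 242 = 104 + 136 + k, so k = 242 − 240 = 2.
Check atomic number: 95 = 41 + 54 + 0 = 95. ✓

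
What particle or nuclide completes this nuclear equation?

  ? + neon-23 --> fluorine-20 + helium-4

Conserve mass number: A + 23 = 20 + 4, so A = 1.
Conserve atomic number: Z + 10 = 9 + 2, so Z = 1.
A = 1 and Z = 1 is hydrogen-1 — a proton.

proton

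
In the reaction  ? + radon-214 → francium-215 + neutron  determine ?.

Conserve mass number: A + 214 = 215 + 1, so A = 2.
Conserve atomic number: Z + 86 = 87 + 0, so Z = 1.
A = 2 and Z = 1 is hydrogen-2 — a deuteron.

deuteron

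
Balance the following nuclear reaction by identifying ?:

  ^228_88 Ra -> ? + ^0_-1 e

Conserve mass number: 228 = A + 0, so A = 228.
Conserve atomic number: 88 = Z − 1, so Z = 89.
Z = 89 is actinium, so the species is ^228_89 Ac.

Ac-228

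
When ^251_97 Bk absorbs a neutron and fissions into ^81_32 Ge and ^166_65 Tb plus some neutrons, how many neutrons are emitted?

Conserve mass number: 252 = 81 + 166 + k, so k = 252 − 247 = 5.
Check atomic number: 97 = 32 + 65 + 0 = 97. ✓

5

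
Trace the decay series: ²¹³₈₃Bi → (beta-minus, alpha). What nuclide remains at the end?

Pb-209

Start: (A, Z) = (213, 83).
After β⁻: (213, 84).
After α: (209, 82).
Z = 82 is lead.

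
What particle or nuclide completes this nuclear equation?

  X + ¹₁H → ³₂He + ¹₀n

Conserve mass number: A + 1 = 3 + 1, so A = 3.
Conserve atomic number: Z + 1 = 2 + 0, so Z = 1.
A = 3 and Z = 1 is ³₁H — a triton.

triton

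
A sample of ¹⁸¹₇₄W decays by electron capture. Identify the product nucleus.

Electron capture: mass number changes by +0, atomic number by -1.
A: 181 = 181; Z: 74 − 1 = 73.
Z = 73 is tantalum, so the daughter is ¹⁸¹₇₃Ta.

Ta-181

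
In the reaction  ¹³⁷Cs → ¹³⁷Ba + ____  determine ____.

beta-minus particle

Conserve mass number: 137 = 137 + A, so A = 0.
Conserve atomic number: 55 = 56 + Z, so Z = -1.
A = 0 and Z = -1 is e⁻ — a beta-minus particle.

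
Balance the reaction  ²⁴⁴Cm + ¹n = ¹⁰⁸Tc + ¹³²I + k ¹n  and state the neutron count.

5

Conserve mass number: 245 = 108 + 132 + k, so k = 245 − 240 = 5.
Check atomic number: 96 = 43 + 53 + 0 = 96. ✓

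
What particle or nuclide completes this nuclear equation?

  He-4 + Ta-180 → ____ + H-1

Conserve mass number: 4 + 180 = A + 1, so A = 183.
Conserve atomic number: 2 + 73 = Z + 1, so Z = 74.
Z = 74 is tungsten, so the species is W-183.

W-183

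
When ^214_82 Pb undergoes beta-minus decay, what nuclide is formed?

Bi-214

Beta-minus decay: mass number changes by +0, atomic number by +1.
A: 214 = 214; Z: 82 + 1 = 83.
Z = 83 is bismuth, so the daughter is ^214_83 Bi.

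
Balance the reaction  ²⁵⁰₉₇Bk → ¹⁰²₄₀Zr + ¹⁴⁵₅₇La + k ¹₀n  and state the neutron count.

Conserve mass number: 250 = 102 + 145 + k, so k = 250 − 247 = 3.
Check atomic number: 97 = 40 + 57 + 0 = 97. ✓

3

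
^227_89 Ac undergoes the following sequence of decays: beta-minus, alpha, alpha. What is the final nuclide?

Start: (A, Z) = (227, 89).
After β⁻: (227, 90).
After α: (223, 88).
After α: (219, 86).
Z = 86 is radon.

Rn-219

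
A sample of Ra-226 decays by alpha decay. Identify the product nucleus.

Rn-222

Alpha decay: mass number changes by -4, atomic number by -2.
A: 226 − 4 = 222; Z: 88 − 2 = 86.
Z = 86 is radon, so the daughter is Rn-222.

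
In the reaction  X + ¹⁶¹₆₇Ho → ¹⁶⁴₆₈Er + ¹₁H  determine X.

Conserve mass number: A + 161 = 164 + 1, so A = 4.
Conserve atomic number: Z + 67 = 68 + 1, so Z = 2.
A = 4 and Z = 2 is ⁴₂He — an alpha particle.

alpha particle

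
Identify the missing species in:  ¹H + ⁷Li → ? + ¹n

Be-7

Conserve mass number: 1 + 7 = A + 1, so A = 7.
Conserve atomic number: 1 + 3 = Z + 0, so Z = 4.
Z = 4 is beryllium, so the species is ⁷Be.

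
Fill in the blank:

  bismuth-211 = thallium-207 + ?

Conserve mass number: 211 = 207 + A, so A = 4.
Conserve atomic number: 83 = 81 + Z, so Z = 2.
A = 4 and Z = 2 is helium-4 — an alpha particle.

alpha particle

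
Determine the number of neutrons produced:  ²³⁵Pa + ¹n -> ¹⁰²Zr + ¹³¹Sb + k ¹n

3

Conserve mass number: 236 = 102 + 131 + k, so k = 236 − 233 = 3.
Check atomic number: 91 = 40 + 51 + 0 = 91. ✓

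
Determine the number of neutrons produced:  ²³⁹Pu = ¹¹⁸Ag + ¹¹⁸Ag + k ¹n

Conserve mass number: 239 = 118 + 118 + k, so k = 239 − 236 = 3.
Check atomic number: 94 = 47 + 47 + 0 = 94. ✓

3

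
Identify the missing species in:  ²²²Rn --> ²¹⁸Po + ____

Conserve mass number: 222 = 218 + A, so A = 4.
Conserve atomic number: 86 = 84 + Z, so Z = 2.
A = 4 and Z = 2 is ⁴He — an alpha particle.

alpha particle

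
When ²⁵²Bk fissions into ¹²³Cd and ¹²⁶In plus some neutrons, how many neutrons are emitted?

Conserve mass number: 252 = 123 + 126 + k, so k = 252 − 249 = 3.
Check atomic number: 97 = 48 + 49 + 0 = 97. ✓

3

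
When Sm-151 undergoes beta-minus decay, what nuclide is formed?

Eu-151

Beta-minus decay: mass number changes by +0, atomic number by +1.
A: 151 = 151; Z: 62 + 1 = 63.
Z = 63 is europium, so the daughter is Eu-151.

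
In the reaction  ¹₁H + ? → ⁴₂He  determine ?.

triton

Conserve mass number: 1 + A = 4, so A = 3.
Conserve atomic number: 1 + Z = 2, so Z = 1.
A = 3 and Z = 1 is ³₁H — a triton.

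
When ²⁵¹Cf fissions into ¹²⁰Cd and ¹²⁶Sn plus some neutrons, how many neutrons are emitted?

5

Conserve mass number: 251 = 120 + 126 + k, so k = 251 − 246 = 5.
Check atomic number: 98 = 48 + 50 + 0 = 98. ✓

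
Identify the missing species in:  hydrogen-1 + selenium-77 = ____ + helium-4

As-74

Conserve mass number: 1 + 77 = A + 4, so A = 74.
Conserve atomic number: 1 + 34 = Z + 2, so Z = 33.
Z = 33 is arsenic, so the species is arsenic-74.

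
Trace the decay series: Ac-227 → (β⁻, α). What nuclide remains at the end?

Start: (A, Z) = (227, 89).
After β⁻: (227, 90).
After α: (223, 88).
Z = 88 is radium.

Ra-223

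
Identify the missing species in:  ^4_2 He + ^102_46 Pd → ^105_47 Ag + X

Conserve mass number: 4 + 102 = 105 + A, so A = 1.
Conserve atomic number: 2 + 46 = 47 + Z, so Z = 1.
A = 1 and Z = 1 is ^1_1 H — a proton.

proton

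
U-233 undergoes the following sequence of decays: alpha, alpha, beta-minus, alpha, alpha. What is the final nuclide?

At-217

Start: (A, Z) = (233, 92).
After α: (229, 90).
After α: (225, 88).
After β⁻: (225, 89).
After α: (221, 87).
After α: (217, 85).
Z = 85 is astatine.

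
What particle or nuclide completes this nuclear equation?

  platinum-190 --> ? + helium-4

Os-186

Conserve mass number: 190 = A + 4, so A = 186.
Conserve atomic number: 78 = Z + 2, so Z = 76.
Z = 76 is osmium, so the species is osmium-186.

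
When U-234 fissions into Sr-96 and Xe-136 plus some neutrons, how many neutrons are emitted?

Conserve mass number: 234 = 96 + 136 + k, so k = 234 − 232 = 2.
Check atomic number: 92 = 38 + 54 + 0 = 92. ✓

2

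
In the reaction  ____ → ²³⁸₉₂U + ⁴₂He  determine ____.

Conserve mass number: A = 238 + 4, so A = 242.
Conserve atomic number: Z = 92 + 2, so Z = 94.
Z = 94 is plutonium, so the species is ²⁴²₉₄Pu.

Pu-242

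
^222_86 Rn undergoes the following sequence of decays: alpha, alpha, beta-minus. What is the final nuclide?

Bi-214

Start: (A, Z) = (222, 86).
After α: (218, 84).
After α: (214, 82).
After β⁻: (214, 83).
Z = 83 is bismuth.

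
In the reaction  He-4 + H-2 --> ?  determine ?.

Conserve mass number: 4 + 2 = A, so A = 6.
Conserve atomic number: 2 + 1 = Z, so Z = 3.
Z = 3 is lithium, so the species is Li-6.

Li-6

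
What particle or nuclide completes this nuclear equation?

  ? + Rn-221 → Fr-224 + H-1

alpha particle

Conserve mass number: A + 221 = 224 + 1, so A = 4.
Conserve atomic number: Z + 86 = 87 + 1, so Z = 2.
A = 4 and Z = 2 is He-4 — an alpha particle.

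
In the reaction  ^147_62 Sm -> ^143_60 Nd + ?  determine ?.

Conserve mass number: 147 = 143 + A, so A = 4.
Conserve atomic number: 62 = 60 + Z, so Z = 2.
A = 4 and Z = 2 is ^4_2 He — an alpha particle.

alpha particle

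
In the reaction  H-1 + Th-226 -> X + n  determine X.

Conserve mass number: 1 + 226 = A + 1, so A = 226.
Conserve atomic number: 1 + 90 = Z + 0, so Z = 91.
Z = 91 is protactinium, so the species is Pa-226.

Pa-226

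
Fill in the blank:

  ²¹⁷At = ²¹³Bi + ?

Conserve mass number: 217 = 213 + A, so A = 4.
Conserve atomic number: 85 = 83 + Z, so Z = 2.
A = 4 and Z = 2 is ⁴He — an alpha particle.

alpha particle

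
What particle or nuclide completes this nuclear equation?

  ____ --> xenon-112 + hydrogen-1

Conserve mass number: A = 112 + 1, so A = 113.
Conserve atomic number: Z = 54 + 1, so Z = 55.
Z = 55 is caesium, so the species is caesium-113.

Cs-113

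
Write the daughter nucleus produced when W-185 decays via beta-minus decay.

Re-185

Beta-minus decay: mass number changes by +0, atomic number by +1.
A: 185 = 185; Z: 74 + 1 = 75.
Z = 75 is rhenium, so the daughter is Re-185.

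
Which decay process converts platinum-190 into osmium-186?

alpha decay

ΔA = 186 − 190 = -4; ΔZ = 76 − 78 = -2.
A drops by 4 and Z drops by 2 — the signature of alpha emission.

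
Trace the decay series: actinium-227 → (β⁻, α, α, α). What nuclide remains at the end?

Po-215

Start: (A, Z) = (227, 89).
After β⁻: (227, 90).
After α: (223, 88).
After α: (219, 86).
After α: (215, 84).
Z = 84 is polonium.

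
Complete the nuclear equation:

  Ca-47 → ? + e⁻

Conserve mass number: 47 = A + 0, so A = 47.
Conserve atomic number: 20 = Z − 1, so Z = 21.
Z = 21 is scandium, so the species is Sc-47.

Sc-47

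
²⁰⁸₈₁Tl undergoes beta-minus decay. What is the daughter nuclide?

Pb-208

Beta-minus decay: mass number changes by +0, atomic number by +1.
A: 208 = 208; Z: 81 + 1 = 82.
Z = 82 is lead, so the daughter is ²⁰⁸₈₂Pb.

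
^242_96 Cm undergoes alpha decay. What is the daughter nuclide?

Alpha decay: mass number changes by -4, atomic number by -2.
A: 242 − 4 = 238; Z: 96 − 2 = 94.
Z = 94 is plutonium, so the daughter is ^238_94 Pu.

Pu-238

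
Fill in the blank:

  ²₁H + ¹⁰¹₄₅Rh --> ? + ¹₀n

Conserve mass number: 2 + 101 = A + 1, so A = 102.
Conserve atomic number: 1 + 45 = Z + 0, so Z = 46.
Z = 46 is palladium, so the species is ¹⁰²₄₆Pd.

Pd-102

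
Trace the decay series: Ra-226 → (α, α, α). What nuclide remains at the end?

Start: (A, Z) = (226, 88).
After α: (222, 86).
After α: (218, 84).
After α: (214, 82).
Z = 82 is lead.

Pb-214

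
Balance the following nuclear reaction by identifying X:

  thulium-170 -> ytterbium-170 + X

Conserve mass number: 170 = 170 + A, so A = 0.
Conserve atomic number: 69 = 70 + Z, so Z = -1.
A = 0 and Z = -1 is e⁻ — a beta-minus particle.

beta-minus particle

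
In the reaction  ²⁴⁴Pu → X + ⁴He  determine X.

Conserve mass number: 244 = A + 4, so A = 240.
Conserve atomic number: 94 = Z + 2, so Z = 92.
Z = 92 is uranium, so the species is ²⁴⁰U.

U-240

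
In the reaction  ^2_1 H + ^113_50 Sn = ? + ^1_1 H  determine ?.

Conserve mass number: 2 + 113 = A + 1, so A = 114.
Conserve atomic number: 1 + 50 = Z + 1, so Z = 50.
Z = 50 is tin, so the species is ^114_50 Sn.

Sn-114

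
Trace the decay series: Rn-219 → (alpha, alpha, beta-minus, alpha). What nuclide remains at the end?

Start: (A, Z) = (219, 86).
After α: (215, 84).
After α: (211, 82).
After β⁻: (211, 83).
After α: (207, 81).
Z = 81 is thallium.

Tl-207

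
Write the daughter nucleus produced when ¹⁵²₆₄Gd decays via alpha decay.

Sm-148

Alpha decay: mass number changes by -4, atomic number by -2.
A: 152 − 4 = 148; Z: 64 − 2 = 62.
Z = 62 is samarium, so the daughter is ¹⁴⁸₆₂Sm.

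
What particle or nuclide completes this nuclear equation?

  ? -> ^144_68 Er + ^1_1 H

Conserve mass number: A = 144 + 1, so A = 145.
Conserve atomic number: Z = 68 + 1, so Z = 69.
Z = 69 is thulium, so the species is ^145_69 Tm.

Tm-145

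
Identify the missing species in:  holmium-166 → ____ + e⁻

Conserve mass number: 166 = A + 0, so A = 166.
Conserve atomic number: 67 = Z − 1, so Z = 68.
Z = 68 is erbium, so the species is erbium-166.

Er-166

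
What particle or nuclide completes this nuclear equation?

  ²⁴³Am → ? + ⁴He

Np-239

Conserve mass number: 243 = A + 4, so A = 239.
Conserve atomic number: 95 = Z + 2, so Z = 93.
Z = 93 is neptunium, so the species is ²³⁹Np.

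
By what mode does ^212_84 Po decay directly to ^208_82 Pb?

ΔA = 208 − 212 = -4; ΔZ = 82 − 84 = -2.
A drops by 4 and Z drops by 2 — the signature of alpha emission.

alpha decay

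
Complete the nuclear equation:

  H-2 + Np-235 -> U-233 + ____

Conserve mass number: 2 + 235 = 233 + A, so A = 4.
Conserve atomic number: 1 + 93 = 92 + Z, so Z = 2.
A = 4 and Z = 2 is He-4 — an alpha particle.

alpha particle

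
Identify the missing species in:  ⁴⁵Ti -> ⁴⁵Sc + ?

Conserve mass number: 45 = 45 + A, so A = 0.
Conserve atomic number: 22 = 21 + Z, so Z = 1.
A = 0 and Z = 1 is e⁺ — a positron.

positron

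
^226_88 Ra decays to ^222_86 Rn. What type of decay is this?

alpha decay

ΔA = 222 − 226 = -4; ΔZ = 86 − 88 = -2.
A drops by 4 and Z drops by 2 — the signature of alpha emission.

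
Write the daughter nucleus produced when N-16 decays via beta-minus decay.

Beta-minus decay: mass number changes by +0, atomic number by +1.
A: 16 = 16; Z: 7 + 1 = 8.
Z = 8 is oxygen, so the daughter is O-16.

O-16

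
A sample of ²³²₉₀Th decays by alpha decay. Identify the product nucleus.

Alpha decay: mass number changes by -4, atomic number by -2.
A: 232 − 4 = 228; Z: 90 − 2 = 88.
Z = 88 is radium, so the daughter is ²²⁸₈₈Ra.

Ra-228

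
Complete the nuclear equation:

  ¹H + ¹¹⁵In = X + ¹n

Conserve mass number: 1 + 115 = A + 1, so A = 115.
Conserve atomic number: 1 + 49 = Z + 0, so Z = 50.
Z = 50 is tin, so the species is ¹¹⁵Sn.

Sn-115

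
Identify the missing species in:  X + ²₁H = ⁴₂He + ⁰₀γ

deuteron

Conserve mass number: A + 2 = 4 + 0, so A = 2.
Conserve atomic number: Z + 1 = 2 + 0, so Z = 1.
A = 2 and Z = 1 is ²₁H — a deuteron.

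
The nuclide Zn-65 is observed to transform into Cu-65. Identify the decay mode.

beta-plus decay or electron capture

ΔA = 65 − 65 = 0; ΔZ = 29 − 30 = -1.
A is unchanged and Z drops by 1 — a proton has become a neutron (β⁺ emission or electron capture).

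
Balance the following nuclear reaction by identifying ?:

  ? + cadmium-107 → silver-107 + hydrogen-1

Conserve mass number: A + 107 = 107 + 1, so A = 1.
Conserve atomic number: Z + 48 = 47 + 1, so Z = 0.
A = 1 and Z = 0 is neutron — a neutron.

neutron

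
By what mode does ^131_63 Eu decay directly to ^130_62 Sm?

ΔA = 130 − 131 = -1; ΔZ = 62 − 63 = -1.
A drops by 1 and Z drops by 1 — a proton was emitted.

proton emission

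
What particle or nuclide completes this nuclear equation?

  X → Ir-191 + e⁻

Conserve mass number: A = 191 + 0, so A = 191.
Conserve atomic number: Z = 77 − 1, so Z = 76.
Z = 76 is osmium, so the species is Os-191.

Os-191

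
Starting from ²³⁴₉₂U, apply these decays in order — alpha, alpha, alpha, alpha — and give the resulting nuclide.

Po-218

Start: (A, Z) = (234, 92).
After α: (230, 90).
After α: (226, 88).
After α: (222, 86).
After α: (218, 84).
Z = 84 is polonium.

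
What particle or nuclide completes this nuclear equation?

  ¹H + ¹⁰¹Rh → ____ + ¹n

Conserve mass number: 1 + 101 = A + 1, so A = 101.
Conserve atomic number: 1 + 45 = Z + 0, so Z = 46.
Z = 46 is palladium, so the species is ¹⁰¹Pd.

Pd-101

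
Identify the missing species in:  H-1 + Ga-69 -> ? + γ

Conserve mass number: 1 + 69 = A + 0, so A = 70.
Conserve atomic number: 1 + 31 = Z + 0, so Z = 32.
Z = 32 is germanium, so the species is Ge-70.

Ge-70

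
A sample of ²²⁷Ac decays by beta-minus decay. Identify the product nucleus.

Beta-minus decay: mass number changes by +0, atomic number by +1.
A: 227 = 227; Z: 89 + 1 = 90.
Z = 90 is thorium, so the daughter is ²²⁷Th.

Th-227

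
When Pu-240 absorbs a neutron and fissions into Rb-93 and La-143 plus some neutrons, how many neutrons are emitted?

5

Conserve mass number: 241 = 93 + 143 + k, so k = 241 − 236 = 5.
Check atomic number: 94 = 37 + 57 + 0 = 94. ✓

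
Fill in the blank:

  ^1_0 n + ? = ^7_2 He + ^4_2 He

Be-10

Conserve mass number: 1 + A = 7 + 4, so A = 10.
Conserve atomic number: 0 + Z = 2 + 2, so Z = 4.
Z = 4 is beryllium, so the species is ^10_4 Be.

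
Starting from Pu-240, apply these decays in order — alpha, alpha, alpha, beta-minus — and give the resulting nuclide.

Ac-228

Start: (A, Z) = (240, 94).
After α: (236, 92).
After α: (232, 90).
After α: (228, 88).
After β⁻: (228, 89).
Z = 89 is actinium.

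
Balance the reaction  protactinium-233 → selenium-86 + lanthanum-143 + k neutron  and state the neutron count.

4

Conserve mass number: 233 = 86 + 143 + k, so k = 233 − 229 = 4.
Check atomic number: 91 = 34 + 57 + 0 = 91. ✓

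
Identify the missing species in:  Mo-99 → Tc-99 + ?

Conserve mass number: 99 = 99 + A, so A = 0.
Conserve atomic number: 42 = 43 + Z, so Z = -1.
A = 0 and Z = -1 is e⁻ — a beta-minus particle.

beta-minus particle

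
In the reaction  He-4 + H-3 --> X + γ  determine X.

Conserve mass number: 4 + 3 = A + 0, so A = 7.
Conserve atomic number: 2 + 1 = Z + 0, so Z = 3.
Z = 3 is lithium, so the species is Li-7.

Li-7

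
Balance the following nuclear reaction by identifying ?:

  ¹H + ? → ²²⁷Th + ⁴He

Pa-230

Conserve mass number: 1 + A = 227 + 4, so A = 230.
Conserve atomic number: 1 + Z = 90 + 2, so Z = 91.
Z = 91 is protactinium, so the species is ²³⁰Pa.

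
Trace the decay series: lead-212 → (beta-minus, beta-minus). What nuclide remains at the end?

Start: (A, Z) = (212, 82).
After β⁻: (212, 83).
After β⁻: (212, 84).
Z = 84 is polonium.

Po-212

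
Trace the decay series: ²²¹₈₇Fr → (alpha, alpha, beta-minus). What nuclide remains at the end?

Start: (A, Z) = (221, 87).
After α: (217, 85).
After α: (213, 83).
After β⁻: (213, 84).
Z = 84 is polonium.

Po-213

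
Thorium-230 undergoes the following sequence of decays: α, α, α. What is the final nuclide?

Po-218

Start: (A, Z) = (230, 90).
After α: (226, 88).
After α: (222, 86).
After α: (218, 84).
Z = 84 is polonium.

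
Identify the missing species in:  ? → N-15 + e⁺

Conserve mass number: A = 15 + 0, so A = 15.
Conserve atomic number: Z = 7 + 1, so Z = 8.
Z = 8 is oxygen, so the species is O-15.

O-15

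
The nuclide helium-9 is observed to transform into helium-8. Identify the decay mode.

neutron emission

ΔA = 8 − 9 = -1; ΔZ = 2 − 2 = +0.
A drops by 1 with Z unchanged — a neutron was emitted.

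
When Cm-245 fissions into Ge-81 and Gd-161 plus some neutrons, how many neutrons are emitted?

Conserve mass number: 245 = 81 + 161 + k, so k = 245 − 242 = 3.
Check atomic number: 96 = 32 + 64 + 0 = 96. ✓

3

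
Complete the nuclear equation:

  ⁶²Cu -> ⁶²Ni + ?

positron

Conserve mass number: 62 = 62 + A, so A = 0.
Conserve atomic number: 29 = 28 + Z, so Z = 1.
A = 0 and Z = 1 is e⁺ — a positron.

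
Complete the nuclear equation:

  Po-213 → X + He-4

Conserve mass number: 213 = A + 4, so A = 209.
Conserve atomic number: 84 = Z + 2, so Z = 82.
Z = 82 is lead, so the species is Pb-209.

Pb-209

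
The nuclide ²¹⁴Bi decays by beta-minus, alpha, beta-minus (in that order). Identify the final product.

Start: (A, Z) = (214, 83).
After β⁻: (214, 84).
After α: (210, 82).
After β⁻: (210, 83).
Z = 83 is bismuth.

Bi-210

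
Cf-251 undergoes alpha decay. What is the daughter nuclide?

Cm-247

Alpha decay: mass number changes by -4, atomic number by -2.
A: 251 − 4 = 247; Z: 98 − 2 = 96.
Z = 96 is curium, so the daughter is Cm-247.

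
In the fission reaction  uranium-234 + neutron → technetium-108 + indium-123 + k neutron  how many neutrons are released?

4

Conserve mass number: 235 = 108 + 123 + k, so k = 235 − 231 = 4.
Check atomic number: 92 = 43 + 49 + 0 = 92. ✓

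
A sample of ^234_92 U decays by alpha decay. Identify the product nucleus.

Alpha decay: mass number changes by -4, atomic number by -2.
A: 234 − 4 = 230; Z: 92 − 2 = 90.
Z = 90 is thorium, so the daughter is ^230_90 Th.

Th-230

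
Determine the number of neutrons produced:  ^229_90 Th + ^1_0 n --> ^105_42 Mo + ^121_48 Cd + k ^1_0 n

4

Conserve mass number: 230 = 105 + 121 + k, so k = 230 − 226 = 4.
Check atomic number: 90 = 42 + 48 + 0 = 90. ✓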